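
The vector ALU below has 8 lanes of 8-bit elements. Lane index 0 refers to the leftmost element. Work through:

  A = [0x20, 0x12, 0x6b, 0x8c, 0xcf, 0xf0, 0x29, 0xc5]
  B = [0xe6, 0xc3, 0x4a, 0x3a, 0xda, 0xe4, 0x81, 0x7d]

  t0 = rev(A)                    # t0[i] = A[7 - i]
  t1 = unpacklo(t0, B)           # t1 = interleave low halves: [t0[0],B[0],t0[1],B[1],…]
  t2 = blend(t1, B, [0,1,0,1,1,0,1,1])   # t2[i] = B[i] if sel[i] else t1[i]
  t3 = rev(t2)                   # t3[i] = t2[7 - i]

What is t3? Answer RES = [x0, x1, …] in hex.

RES = [0x7d, 0x81, 0x4a, 0xda, 0x3a, 0x29, 0xc3, 0xc5]

  t0: c5 29 f0 cf 8c 6b 12 20
  t1: c5 e6 29 c3 f0 4a cf 3a
  t2: c5 c3 29 3a da 4a 81 7d
  t3: 7d 81 4a da 3a 29 c3 c5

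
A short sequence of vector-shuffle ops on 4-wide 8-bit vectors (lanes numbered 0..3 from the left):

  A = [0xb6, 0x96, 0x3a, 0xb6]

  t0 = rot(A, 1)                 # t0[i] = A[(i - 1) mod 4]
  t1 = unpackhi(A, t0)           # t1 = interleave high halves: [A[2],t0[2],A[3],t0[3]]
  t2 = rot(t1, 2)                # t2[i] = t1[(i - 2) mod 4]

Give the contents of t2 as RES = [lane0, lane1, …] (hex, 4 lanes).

  t0: b6 b6 96 3a
  t1: 3a 96 b6 3a
  t2: b6 3a 3a 96

RES = [ 0xb6  0x3a  0x3a  0x96 ]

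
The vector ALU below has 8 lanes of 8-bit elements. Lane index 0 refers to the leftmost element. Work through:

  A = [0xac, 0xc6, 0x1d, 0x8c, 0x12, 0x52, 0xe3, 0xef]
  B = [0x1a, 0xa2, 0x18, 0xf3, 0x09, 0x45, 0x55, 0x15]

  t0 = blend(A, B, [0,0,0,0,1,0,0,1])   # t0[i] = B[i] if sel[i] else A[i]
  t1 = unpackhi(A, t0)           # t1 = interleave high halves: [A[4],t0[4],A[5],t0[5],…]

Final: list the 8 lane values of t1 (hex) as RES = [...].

RES = [0x12, 0x09, 0x52, 0x52, 0xe3, 0xe3, 0xef, 0x15]

t0 = [0xac, 0xc6, 0x1d, 0x8c, 0x09, 0x52, 0xe3, 0x15]
t1 = [0x12, 0x09, 0x52, 0x52, 0xe3, 0xe3, 0xef, 0x15]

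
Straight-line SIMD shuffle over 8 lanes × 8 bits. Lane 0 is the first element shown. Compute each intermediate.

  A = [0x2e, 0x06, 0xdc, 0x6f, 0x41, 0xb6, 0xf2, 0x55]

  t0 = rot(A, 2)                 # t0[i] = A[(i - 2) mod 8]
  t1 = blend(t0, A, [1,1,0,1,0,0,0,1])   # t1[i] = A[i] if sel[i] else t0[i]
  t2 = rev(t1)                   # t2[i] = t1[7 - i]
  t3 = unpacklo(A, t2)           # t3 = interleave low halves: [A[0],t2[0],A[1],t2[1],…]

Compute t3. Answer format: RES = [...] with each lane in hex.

  t0: f2 55 2e 06 dc 6f 41 b6
  t1: 2e 06 2e 6f dc 6f 41 55
  t2: 55 41 6f dc 6f 2e 06 2e
  t3: 2e 55 06 41 dc 6f 6f dc

RES = [ 0x2e  0x55  0x06  0x41  0xdc  0x6f  0x6f  0xdc ]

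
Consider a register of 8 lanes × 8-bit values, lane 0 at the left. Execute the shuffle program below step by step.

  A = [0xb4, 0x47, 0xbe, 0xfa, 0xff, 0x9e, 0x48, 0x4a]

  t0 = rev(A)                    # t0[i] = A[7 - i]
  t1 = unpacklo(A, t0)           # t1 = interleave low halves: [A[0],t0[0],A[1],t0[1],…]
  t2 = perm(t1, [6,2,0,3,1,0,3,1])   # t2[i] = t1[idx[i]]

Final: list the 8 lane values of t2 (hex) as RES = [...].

RES = [0xfa, 0x47, 0xb4, 0x48, 0x4a, 0xb4, 0x48, 0x4a]

t0 = [0x4a, 0x48, 0x9e, 0xff, 0xfa, 0xbe, 0x47, 0xb4]
t1 = [0xb4, 0x4a, 0x47, 0x48, 0xbe, 0x9e, 0xfa, 0xff]
t2 = [0xfa, 0x47, 0xb4, 0x48, 0x4a, 0xb4, 0x48, 0x4a]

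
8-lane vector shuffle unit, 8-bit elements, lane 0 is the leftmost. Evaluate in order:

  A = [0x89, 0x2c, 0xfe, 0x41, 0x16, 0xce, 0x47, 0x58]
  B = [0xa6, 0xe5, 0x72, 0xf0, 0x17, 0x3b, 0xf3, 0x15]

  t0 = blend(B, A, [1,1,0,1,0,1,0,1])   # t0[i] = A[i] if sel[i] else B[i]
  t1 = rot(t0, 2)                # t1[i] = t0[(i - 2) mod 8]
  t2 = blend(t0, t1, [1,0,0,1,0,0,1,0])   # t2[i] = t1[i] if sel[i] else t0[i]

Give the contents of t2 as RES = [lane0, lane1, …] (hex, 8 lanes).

→ t0 |89|2c|72|41|17|ce|f3|58|
→ t1 |f3|58|89|2c|72|41|17|ce|
→ t2 |f3|2c|72|2c|17|ce|17|58|

RES = [0xf3, 0x2c, 0x72, 0x2c, 0x17, 0xce, 0x17, 0x58]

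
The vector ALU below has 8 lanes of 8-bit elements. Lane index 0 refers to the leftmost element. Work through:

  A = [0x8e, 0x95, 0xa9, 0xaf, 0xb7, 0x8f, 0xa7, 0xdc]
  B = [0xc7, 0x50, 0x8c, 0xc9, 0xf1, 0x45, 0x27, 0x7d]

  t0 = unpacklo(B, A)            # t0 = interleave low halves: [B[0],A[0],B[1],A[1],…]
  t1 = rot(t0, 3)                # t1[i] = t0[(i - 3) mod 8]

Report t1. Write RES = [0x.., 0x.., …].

→ t0 |c7|8e|50|95|8c|a9|c9|af|
→ t1 |a9|c9|af|c7|8e|50|95|8c|

RES = [ 0xa9  0xc9  0xaf  0xc7  0x8e  0x50  0x95  0x8c ]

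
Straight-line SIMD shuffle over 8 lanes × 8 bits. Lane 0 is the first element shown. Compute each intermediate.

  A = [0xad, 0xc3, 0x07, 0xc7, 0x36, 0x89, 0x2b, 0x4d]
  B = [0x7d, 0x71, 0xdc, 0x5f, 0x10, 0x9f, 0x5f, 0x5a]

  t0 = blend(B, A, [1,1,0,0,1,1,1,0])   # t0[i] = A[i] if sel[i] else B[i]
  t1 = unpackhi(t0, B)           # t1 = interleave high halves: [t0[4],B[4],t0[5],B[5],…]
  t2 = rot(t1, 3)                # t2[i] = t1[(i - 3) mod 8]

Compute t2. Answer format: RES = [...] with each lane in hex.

  t0: ad c3 dc 5f 36 89 2b 5a
  t1: 36 10 89 9f 2b 5f 5a 5a
  t2: 5f 5a 5a 36 10 89 9f 2b

RES = [ 0x5f  0x5a  0x5a  0x36  0x10  0x89  0x9f  0x2b ]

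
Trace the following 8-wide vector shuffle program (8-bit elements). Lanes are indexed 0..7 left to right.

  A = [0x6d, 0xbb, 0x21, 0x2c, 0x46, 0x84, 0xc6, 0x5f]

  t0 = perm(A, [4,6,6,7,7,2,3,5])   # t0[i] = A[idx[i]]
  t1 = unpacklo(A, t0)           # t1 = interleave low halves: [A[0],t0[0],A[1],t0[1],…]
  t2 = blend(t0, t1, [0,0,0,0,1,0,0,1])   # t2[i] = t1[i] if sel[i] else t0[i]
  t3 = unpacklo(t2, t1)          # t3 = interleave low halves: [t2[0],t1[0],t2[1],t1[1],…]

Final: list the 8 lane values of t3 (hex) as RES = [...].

RES = [0x46, 0x6d, 0xc6, 0x46, 0xc6, 0xbb, 0x5f, 0xc6]

→ t0 |46|c6|c6|5f|5f|21|2c|84|
→ t1 |6d|46|bb|c6|21|c6|2c|5f|
→ t2 |46|c6|c6|5f|21|21|2c|5f|
→ t3 |46|6d|c6|46|c6|bb|5f|c6|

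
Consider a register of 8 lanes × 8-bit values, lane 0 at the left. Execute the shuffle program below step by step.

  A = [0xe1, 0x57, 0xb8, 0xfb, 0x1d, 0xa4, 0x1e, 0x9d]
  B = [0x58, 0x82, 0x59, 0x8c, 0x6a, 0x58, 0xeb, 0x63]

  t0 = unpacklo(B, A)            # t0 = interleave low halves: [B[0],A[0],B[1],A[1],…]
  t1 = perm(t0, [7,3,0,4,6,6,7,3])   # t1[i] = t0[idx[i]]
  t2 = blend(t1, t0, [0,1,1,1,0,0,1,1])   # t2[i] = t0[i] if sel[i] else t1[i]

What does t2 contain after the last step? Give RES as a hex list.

RES = [ 0xfb  0xe1  0x82  0x57  0x8c  0x8c  0x8c  0xfb ]

→ t0 |58|e1|82|57|59|b8|8c|fb|
→ t1 |fb|57|58|59|8c|8c|fb|57|
→ t2 |fb|e1|82|57|8c|8c|8c|fb|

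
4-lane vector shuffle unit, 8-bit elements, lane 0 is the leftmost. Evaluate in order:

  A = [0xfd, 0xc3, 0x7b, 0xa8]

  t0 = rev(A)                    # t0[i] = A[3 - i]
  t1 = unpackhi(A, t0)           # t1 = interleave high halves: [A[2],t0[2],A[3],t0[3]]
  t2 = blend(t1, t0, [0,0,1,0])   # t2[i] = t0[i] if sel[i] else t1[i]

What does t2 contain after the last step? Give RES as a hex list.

RES = [0x7b, 0xc3, 0xc3, 0xfd]

t0 = [0xa8, 0x7b, 0xc3, 0xfd]
t1 = [0x7b, 0xc3, 0xa8, 0xfd]
t2 = [0x7b, 0xc3, 0xc3, 0xfd]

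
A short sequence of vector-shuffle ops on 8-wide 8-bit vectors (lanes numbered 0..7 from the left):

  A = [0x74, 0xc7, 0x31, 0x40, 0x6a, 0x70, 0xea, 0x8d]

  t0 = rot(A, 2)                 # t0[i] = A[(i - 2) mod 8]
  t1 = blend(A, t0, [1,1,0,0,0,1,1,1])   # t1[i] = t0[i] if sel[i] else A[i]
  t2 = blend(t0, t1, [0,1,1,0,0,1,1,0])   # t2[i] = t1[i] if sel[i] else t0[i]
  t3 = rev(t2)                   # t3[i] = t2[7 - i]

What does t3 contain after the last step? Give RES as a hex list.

RES = [ 0x70  0x6a  0x40  0x31  0xc7  0x31  0x8d  0xea ]

  t0: ea 8d 74 c7 31 40 6a 70
  t1: ea 8d 31 40 6a 40 6a 70
  t2: ea 8d 31 c7 31 40 6a 70
  t3: 70 6a 40 31 c7 31 8d ea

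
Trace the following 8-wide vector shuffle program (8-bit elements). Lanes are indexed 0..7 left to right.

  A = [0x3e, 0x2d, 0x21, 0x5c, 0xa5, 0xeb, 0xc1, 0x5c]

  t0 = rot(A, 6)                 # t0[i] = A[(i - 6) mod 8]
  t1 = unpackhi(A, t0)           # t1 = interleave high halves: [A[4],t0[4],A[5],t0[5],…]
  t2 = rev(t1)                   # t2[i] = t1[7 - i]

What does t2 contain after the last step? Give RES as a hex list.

RES = [0x2d, 0x5c, 0x3e, 0xc1, 0x5c, 0xeb, 0xc1, 0xa5]

t0 = [0x21, 0x5c, 0xa5, 0xeb, 0xc1, 0x5c, 0x3e, 0x2d]
t1 = [0xa5, 0xc1, 0xeb, 0x5c, 0xc1, 0x3e, 0x5c, 0x2d]
t2 = [0x2d, 0x5c, 0x3e, 0xc1, 0x5c, 0xeb, 0xc1, 0xa5]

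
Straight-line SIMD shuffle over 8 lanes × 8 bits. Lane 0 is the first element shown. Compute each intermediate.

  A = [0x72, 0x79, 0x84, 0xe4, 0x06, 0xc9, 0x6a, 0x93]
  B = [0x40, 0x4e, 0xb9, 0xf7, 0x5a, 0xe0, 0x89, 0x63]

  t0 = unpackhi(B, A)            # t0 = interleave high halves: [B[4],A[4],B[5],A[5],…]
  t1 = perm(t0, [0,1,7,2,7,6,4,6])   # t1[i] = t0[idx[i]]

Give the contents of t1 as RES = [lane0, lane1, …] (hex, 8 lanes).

t0 = [0x5a, 0x06, 0xe0, 0xc9, 0x89, 0x6a, 0x63, 0x93]
t1 = [0x5a, 0x06, 0x93, 0xe0, 0x93, 0x63, 0x89, 0x63]

RES = [0x5a, 0x06, 0x93, 0xe0, 0x93, 0x63, 0x89, 0x63]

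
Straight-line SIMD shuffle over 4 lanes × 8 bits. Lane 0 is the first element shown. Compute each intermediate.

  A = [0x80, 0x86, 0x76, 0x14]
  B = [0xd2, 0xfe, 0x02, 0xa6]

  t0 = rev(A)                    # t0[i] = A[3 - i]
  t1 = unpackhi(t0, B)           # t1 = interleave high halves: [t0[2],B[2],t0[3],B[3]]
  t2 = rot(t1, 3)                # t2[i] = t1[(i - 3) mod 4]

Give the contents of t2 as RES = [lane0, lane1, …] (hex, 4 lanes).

RES = [ 0x02  0x80  0xa6  0x86 ]

  t0: 14 76 86 80
  t1: 86 02 80 a6
  t2: 02 80 a6 86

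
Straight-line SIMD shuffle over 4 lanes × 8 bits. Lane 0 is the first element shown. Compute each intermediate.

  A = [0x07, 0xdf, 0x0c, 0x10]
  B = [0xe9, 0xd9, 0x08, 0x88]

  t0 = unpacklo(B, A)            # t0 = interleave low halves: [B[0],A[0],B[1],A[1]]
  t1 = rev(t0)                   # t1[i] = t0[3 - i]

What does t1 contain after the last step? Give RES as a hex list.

  t0: e9 07 d9 df
  t1: df d9 07 e9

RES = [ 0xdf  0xd9  0x07  0xe9 ]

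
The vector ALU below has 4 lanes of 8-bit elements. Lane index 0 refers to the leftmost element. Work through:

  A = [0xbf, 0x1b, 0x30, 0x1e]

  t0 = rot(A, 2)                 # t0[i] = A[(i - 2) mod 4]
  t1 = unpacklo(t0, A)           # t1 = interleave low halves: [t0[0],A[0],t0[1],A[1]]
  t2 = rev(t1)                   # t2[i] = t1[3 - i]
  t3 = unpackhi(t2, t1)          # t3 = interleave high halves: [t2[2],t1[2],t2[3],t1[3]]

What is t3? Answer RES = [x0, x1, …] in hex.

RES = [0xbf, 0x1e, 0x30, 0x1b]

→ t0 |30|1e|bf|1b|
→ t1 |30|bf|1e|1b|
→ t2 |1b|1e|bf|30|
→ t3 |bf|1e|30|1b|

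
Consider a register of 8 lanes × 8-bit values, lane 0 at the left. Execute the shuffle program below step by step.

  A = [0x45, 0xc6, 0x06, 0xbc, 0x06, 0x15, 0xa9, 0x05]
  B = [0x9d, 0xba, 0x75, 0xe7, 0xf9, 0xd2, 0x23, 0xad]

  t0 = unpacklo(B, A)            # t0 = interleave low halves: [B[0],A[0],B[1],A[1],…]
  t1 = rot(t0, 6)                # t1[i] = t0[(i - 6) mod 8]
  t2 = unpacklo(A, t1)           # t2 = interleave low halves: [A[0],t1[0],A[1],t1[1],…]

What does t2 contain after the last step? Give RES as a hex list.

  t0: 9d 45 ba c6 75 06 e7 bc
  t1: ba c6 75 06 e7 bc 9d 45
  t2: 45 ba c6 c6 06 75 bc 06

RES = [0x45, 0xba, 0xc6, 0xc6, 0x06, 0x75, 0xbc, 0x06]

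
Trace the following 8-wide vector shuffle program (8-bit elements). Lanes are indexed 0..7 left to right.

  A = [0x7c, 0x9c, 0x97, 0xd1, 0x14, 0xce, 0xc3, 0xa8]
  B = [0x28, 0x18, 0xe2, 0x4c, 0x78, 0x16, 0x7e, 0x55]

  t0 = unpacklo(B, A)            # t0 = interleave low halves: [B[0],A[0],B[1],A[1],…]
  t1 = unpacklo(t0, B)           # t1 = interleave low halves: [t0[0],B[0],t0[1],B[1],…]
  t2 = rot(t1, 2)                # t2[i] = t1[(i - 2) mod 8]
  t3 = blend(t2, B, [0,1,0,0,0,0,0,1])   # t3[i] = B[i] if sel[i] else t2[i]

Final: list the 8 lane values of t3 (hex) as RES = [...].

RES = [ 0x9c  0x18  0x28  0x28  0x7c  0x18  0x18  0x55 ]

t0 = [0x28, 0x7c, 0x18, 0x9c, 0xe2, 0x97, 0x4c, 0xd1]
t1 = [0x28, 0x28, 0x7c, 0x18, 0x18, 0xe2, 0x9c, 0x4c]
t2 = [0x9c, 0x4c, 0x28, 0x28, 0x7c, 0x18, 0x18, 0xe2]
t3 = [0x9c, 0x18, 0x28, 0x28, 0x7c, 0x18, 0x18, 0x55]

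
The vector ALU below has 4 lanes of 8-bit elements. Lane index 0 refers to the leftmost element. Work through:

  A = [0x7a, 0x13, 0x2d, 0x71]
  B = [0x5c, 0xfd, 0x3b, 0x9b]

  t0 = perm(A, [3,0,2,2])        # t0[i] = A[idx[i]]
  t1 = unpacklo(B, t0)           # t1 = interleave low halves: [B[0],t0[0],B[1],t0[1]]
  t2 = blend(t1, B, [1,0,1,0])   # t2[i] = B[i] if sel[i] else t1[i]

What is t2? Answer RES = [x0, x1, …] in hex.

RES = [ 0x5c  0x71  0x3b  0x7a ]

→ t0 |71|7a|2d|2d|
→ t1 |5c|71|fd|7a|
→ t2 |5c|71|3b|7a|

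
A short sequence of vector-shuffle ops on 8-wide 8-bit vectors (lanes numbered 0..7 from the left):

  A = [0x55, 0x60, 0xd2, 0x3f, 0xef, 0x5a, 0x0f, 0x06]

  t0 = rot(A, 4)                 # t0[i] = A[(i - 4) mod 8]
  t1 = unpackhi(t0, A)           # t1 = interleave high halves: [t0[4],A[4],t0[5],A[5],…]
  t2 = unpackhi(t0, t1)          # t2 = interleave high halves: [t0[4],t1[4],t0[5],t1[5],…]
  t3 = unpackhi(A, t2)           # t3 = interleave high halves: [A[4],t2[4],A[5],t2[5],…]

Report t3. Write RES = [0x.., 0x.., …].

t0 = [0xef, 0x5a, 0x0f, 0x06, 0x55, 0x60, 0xd2, 0x3f]
t1 = [0x55, 0xef, 0x60, 0x5a, 0xd2, 0x0f, 0x3f, 0x06]
t2 = [0x55, 0xd2, 0x60, 0x0f, 0xd2, 0x3f, 0x3f, 0x06]
t3 = [0xef, 0xd2, 0x5a, 0x3f, 0x0f, 0x3f, 0x06, 0x06]

RES = [ 0xef  0xd2  0x5a  0x3f  0x0f  0x3f  0x06  0x06 ]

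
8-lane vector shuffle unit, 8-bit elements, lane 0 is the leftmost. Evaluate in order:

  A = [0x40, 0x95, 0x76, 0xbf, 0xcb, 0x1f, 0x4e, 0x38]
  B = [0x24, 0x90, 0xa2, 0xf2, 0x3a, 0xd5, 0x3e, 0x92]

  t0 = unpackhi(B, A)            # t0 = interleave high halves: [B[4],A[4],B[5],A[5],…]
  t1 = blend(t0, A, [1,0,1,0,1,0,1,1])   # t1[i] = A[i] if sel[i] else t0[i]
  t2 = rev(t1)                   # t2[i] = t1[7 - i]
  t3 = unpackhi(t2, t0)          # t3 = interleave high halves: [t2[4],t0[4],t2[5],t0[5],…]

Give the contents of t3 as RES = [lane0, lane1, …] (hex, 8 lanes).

t0 = [0x3a, 0xcb, 0xd5, 0x1f, 0x3e, 0x4e, 0x92, 0x38]
t1 = [0x40, 0xcb, 0x76, 0x1f, 0xcb, 0x4e, 0x4e, 0x38]
t2 = [0x38, 0x4e, 0x4e, 0xcb, 0x1f, 0x76, 0xcb, 0x40]
t3 = [0x1f, 0x3e, 0x76, 0x4e, 0xcb, 0x92, 0x40, 0x38]

RES = [0x1f, 0x3e, 0x76, 0x4e, 0xcb, 0x92, 0x40, 0x38]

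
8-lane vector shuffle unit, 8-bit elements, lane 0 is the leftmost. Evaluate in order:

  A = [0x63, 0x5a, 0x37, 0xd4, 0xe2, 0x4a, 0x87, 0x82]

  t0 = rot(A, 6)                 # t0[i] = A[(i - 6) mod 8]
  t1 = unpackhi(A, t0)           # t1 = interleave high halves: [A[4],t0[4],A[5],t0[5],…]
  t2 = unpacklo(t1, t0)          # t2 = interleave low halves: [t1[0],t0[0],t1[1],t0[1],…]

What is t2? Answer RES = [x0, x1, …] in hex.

RES = [0xe2, 0x37, 0x87, 0xd4, 0x4a, 0xe2, 0x82, 0x4a]

t0 = [0x37, 0xd4, 0xe2, 0x4a, 0x87, 0x82, 0x63, 0x5a]
t1 = [0xe2, 0x87, 0x4a, 0x82, 0x87, 0x63, 0x82, 0x5a]
t2 = [0xe2, 0x37, 0x87, 0xd4, 0x4a, 0xe2, 0x82, 0x4a]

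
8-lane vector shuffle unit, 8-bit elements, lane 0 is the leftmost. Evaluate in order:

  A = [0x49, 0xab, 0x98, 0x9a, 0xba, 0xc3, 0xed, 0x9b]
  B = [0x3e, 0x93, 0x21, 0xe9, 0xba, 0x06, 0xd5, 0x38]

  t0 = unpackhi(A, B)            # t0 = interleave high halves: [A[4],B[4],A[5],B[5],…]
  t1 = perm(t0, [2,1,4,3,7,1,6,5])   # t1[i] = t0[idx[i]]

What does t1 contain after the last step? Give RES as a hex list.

t0 = [0xba, 0xba, 0xc3, 0x06, 0xed, 0xd5, 0x9b, 0x38]
t1 = [0xc3, 0xba, 0xed, 0x06, 0x38, 0xba, 0x9b, 0xd5]

RES = [ 0xc3  0xba  0xed  0x06  0x38  0xba  0x9b  0xd5 ]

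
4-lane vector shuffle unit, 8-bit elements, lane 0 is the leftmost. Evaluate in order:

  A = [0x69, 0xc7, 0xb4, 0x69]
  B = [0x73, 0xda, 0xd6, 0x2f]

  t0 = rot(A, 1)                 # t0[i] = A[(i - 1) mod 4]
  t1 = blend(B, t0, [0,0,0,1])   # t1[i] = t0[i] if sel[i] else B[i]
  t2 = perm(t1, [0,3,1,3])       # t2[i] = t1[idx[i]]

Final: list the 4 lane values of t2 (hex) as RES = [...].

t0 = [0x69, 0x69, 0xc7, 0xb4]
t1 = [0x73, 0xda, 0xd6, 0xb4]
t2 = [0x73, 0xb4, 0xda, 0xb4]

RES = [0x73, 0xb4, 0xda, 0xb4]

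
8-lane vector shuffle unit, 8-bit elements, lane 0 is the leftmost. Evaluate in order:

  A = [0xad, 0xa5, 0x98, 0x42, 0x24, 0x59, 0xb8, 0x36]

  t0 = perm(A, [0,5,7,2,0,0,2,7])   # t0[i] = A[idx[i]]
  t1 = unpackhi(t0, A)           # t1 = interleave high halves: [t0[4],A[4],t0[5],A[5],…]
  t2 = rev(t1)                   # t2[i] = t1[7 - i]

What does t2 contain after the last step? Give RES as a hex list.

RES = [ 0x36  0x36  0xb8  0x98  0x59  0xad  0x24  0xad ]

t0 = [0xad, 0x59, 0x36, 0x98, 0xad, 0xad, 0x98, 0x36]
t1 = [0xad, 0x24, 0xad, 0x59, 0x98, 0xb8, 0x36, 0x36]
t2 = [0x36, 0x36, 0xb8, 0x98, 0x59, 0xad, 0x24, 0xad]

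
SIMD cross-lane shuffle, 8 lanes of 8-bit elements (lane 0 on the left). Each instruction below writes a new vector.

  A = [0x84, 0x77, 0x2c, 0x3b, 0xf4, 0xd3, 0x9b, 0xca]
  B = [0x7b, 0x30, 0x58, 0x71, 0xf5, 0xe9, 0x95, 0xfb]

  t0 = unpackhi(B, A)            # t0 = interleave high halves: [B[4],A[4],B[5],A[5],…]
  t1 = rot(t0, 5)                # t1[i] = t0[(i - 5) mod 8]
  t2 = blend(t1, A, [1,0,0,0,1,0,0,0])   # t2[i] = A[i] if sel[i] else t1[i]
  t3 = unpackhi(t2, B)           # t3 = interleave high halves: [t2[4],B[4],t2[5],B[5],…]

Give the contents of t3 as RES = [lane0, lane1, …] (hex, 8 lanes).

  t0: f5 f4 e9 d3 95 9b fb ca
  t1: d3 95 9b fb ca f5 f4 e9
  t2: 84 95 9b fb f4 f5 f4 e9
  t3: f4 f5 f5 e9 f4 95 e9 fb

RES = [0xf4, 0xf5, 0xf5, 0xe9, 0xf4, 0x95, 0xe9, 0xfb]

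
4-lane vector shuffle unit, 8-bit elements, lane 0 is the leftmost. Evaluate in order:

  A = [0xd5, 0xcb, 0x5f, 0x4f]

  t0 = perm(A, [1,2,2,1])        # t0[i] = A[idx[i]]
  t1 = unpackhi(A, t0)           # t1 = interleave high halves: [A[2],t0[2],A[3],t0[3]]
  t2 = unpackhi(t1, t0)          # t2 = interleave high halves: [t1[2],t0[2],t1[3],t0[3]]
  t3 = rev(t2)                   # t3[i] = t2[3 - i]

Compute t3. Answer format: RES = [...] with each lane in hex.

  t0: cb 5f 5f cb
  t1: 5f 5f 4f cb
  t2: 4f 5f cb cb
  t3: cb cb 5f 4f

RES = [0xcb, 0xcb, 0x5f, 0x4f]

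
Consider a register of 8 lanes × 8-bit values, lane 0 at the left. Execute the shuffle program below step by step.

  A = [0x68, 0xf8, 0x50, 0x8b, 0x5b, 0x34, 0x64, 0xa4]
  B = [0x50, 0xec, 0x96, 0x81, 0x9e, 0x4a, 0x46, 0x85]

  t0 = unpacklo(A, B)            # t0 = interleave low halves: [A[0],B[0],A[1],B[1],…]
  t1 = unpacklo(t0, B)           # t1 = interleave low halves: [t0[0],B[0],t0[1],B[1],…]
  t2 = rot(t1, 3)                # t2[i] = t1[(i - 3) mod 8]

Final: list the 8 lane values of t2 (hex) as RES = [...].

RES = [0x96, 0xec, 0x81, 0x68, 0x50, 0x50, 0xec, 0xf8]

→ t0 |68|50|f8|ec|50|96|8b|81|
→ t1 |68|50|50|ec|f8|96|ec|81|
→ t2 |96|ec|81|68|50|50|ec|f8|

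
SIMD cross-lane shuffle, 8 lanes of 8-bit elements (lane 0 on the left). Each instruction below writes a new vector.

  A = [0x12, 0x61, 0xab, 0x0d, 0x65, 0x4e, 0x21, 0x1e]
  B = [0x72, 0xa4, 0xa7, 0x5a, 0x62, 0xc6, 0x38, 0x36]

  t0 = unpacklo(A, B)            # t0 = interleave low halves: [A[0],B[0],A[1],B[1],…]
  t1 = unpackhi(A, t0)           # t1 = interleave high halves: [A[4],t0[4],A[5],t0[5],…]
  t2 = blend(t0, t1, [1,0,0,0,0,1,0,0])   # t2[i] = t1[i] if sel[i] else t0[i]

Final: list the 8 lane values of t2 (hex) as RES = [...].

  t0: 12 72 61 a4 ab a7 0d 5a
  t1: 65 ab 4e a7 21 0d 1e 5a
  t2: 65 72 61 a4 ab 0d 0d 5a

RES = [0x65, 0x72, 0x61, 0xa4, 0xab, 0x0d, 0x0d, 0x5a]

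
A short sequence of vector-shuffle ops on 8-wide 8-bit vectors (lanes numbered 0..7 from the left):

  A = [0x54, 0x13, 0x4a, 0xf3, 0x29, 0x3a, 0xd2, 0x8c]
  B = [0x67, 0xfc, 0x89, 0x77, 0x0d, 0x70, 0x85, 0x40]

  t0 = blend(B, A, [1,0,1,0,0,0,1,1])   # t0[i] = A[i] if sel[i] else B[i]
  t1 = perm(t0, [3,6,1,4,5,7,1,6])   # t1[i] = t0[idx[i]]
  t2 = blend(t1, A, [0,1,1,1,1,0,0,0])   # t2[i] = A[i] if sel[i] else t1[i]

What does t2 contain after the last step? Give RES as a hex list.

RES = [0x77, 0x13, 0x4a, 0xf3, 0x29, 0x8c, 0xfc, 0xd2]

→ t0 |54|fc|4a|77|0d|70|d2|8c|
→ t1 |77|d2|fc|0d|70|8c|fc|d2|
→ t2 |77|13|4a|f3|29|8c|fc|d2|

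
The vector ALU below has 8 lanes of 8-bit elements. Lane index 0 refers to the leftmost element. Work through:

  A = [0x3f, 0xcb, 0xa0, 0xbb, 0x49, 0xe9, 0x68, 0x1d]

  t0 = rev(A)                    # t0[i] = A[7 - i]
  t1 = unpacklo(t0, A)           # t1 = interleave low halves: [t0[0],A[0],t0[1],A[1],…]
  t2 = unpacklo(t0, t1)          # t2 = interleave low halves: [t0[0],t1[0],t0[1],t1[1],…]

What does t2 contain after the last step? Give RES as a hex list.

→ t0 |1d|68|e9|49|bb|a0|cb|3f|
→ t1 |1d|3f|68|cb|e9|a0|49|bb|
→ t2 |1d|1d|68|3f|e9|68|49|cb|

RES = [0x1d, 0x1d, 0x68, 0x3f, 0xe9, 0x68, 0x49, 0xcb]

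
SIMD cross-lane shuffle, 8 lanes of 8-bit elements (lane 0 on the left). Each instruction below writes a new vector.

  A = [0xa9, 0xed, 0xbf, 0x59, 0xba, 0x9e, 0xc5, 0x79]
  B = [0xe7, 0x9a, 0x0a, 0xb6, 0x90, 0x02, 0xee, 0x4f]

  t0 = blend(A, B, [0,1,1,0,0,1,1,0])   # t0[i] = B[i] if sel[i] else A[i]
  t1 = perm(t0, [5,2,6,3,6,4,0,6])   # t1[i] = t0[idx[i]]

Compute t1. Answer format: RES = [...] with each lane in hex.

RES = [ 0x02  0x0a  0xee  0x59  0xee  0xba  0xa9  0xee ]

→ t0 |a9|9a|0a|59|ba|02|ee|79|
→ t1 |02|0a|ee|59|ee|ba|a9|ee|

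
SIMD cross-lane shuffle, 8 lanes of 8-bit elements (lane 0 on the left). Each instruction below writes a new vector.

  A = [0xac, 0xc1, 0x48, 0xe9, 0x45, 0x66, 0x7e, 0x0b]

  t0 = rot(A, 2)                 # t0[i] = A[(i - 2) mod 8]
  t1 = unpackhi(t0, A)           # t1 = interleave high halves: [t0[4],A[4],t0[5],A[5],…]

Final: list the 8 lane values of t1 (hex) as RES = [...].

RES = [ 0x48  0x45  0xe9  0x66  0x45  0x7e  0x66  0x0b ]

  t0: 7e 0b ac c1 48 e9 45 66
  t1: 48 45 e9 66 45 7e 66 0b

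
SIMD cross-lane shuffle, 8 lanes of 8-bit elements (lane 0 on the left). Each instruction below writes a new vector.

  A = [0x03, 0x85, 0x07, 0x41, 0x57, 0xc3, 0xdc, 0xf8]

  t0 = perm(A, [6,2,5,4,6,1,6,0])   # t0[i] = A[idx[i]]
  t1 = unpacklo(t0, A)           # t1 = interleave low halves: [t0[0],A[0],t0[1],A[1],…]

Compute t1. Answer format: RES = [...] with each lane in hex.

RES = [ 0xdc  0x03  0x07  0x85  0xc3  0x07  0x57  0x41 ]

t0 = [0xdc, 0x07, 0xc3, 0x57, 0xdc, 0x85, 0xdc, 0x03]
t1 = [0xdc, 0x03, 0x07, 0x85, 0xc3, 0x07, 0x57, 0x41]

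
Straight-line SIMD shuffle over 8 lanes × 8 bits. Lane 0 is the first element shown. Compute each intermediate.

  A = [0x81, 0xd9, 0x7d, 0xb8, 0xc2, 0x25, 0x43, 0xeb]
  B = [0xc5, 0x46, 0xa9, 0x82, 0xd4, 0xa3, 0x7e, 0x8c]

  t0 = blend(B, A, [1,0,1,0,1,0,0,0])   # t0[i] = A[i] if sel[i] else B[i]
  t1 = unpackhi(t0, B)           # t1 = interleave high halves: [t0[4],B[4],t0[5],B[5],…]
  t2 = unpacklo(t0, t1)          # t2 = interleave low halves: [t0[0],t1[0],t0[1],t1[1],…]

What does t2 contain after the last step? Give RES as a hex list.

  t0: 81 46 7d 82 c2 a3 7e 8c
  t1: c2 d4 a3 a3 7e 7e 8c 8c
  t2: 81 c2 46 d4 7d a3 82 a3

RES = [ 0x81  0xc2  0x46  0xd4  0x7d  0xa3  0x82  0xa3 ]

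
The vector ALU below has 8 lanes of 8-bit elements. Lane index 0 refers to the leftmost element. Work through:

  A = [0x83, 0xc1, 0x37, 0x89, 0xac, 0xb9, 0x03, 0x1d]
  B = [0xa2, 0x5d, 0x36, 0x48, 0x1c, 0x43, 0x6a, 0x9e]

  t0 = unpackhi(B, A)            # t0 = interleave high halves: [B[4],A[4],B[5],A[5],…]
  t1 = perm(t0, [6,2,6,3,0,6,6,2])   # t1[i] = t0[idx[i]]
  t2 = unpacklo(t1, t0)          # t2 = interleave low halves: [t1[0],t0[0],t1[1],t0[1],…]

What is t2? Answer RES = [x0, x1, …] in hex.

RES = [0x9e, 0x1c, 0x43, 0xac, 0x9e, 0x43, 0xb9, 0xb9]

t0 = [0x1c, 0xac, 0x43, 0xb9, 0x6a, 0x03, 0x9e, 0x1d]
t1 = [0x9e, 0x43, 0x9e, 0xb9, 0x1c, 0x9e, 0x9e, 0x43]
t2 = [0x9e, 0x1c, 0x43, 0xac, 0x9e, 0x43, 0xb9, 0xb9]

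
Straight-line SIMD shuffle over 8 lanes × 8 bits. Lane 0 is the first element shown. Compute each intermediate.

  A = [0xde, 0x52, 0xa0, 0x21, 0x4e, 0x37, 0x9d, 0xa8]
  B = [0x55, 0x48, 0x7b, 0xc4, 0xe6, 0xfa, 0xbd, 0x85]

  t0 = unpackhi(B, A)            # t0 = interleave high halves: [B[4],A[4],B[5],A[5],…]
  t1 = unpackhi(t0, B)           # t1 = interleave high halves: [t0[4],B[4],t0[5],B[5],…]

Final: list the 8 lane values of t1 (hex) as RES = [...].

RES = [ 0xbd  0xe6  0x9d  0xfa  0x85  0xbd  0xa8  0x85 ]

→ t0 |e6|4e|fa|37|bd|9d|85|a8|
→ t1 |bd|e6|9d|fa|85|bd|a8|85|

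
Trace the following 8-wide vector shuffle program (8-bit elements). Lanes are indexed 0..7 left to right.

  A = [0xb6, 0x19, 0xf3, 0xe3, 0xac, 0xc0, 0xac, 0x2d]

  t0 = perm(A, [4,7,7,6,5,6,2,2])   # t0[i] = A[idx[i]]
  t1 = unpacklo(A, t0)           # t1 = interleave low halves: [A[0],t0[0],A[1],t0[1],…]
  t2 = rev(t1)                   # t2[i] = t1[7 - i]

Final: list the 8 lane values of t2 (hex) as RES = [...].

RES = [ 0xac  0xe3  0x2d  0xf3  0x2d  0x19  0xac  0xb6 ]

t0 = [0xac, 0x2d, 0x2d, 0xac, 0xc0, 0xac, 0xf3, 0xf3]
t1 = [0xb6, 0xac, 0x19, 0x2d, 0xf3, 0x2d, 0xe3, 0xac]
t2 = [0xac, 0xe3, 0x2d, 0xf3, 0x2d, 0x19, 0xac, 0xb6]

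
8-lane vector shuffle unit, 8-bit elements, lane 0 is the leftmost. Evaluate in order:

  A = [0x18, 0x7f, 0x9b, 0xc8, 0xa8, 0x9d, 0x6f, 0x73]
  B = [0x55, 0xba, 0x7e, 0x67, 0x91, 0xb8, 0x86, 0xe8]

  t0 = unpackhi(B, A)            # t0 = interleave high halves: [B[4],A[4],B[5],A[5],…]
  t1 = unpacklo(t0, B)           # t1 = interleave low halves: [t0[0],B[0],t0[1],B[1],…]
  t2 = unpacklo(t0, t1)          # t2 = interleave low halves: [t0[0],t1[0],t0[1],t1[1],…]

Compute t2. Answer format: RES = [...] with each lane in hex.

  t0: 91 a8 b8 9d 86 6f e8 73
  t1: 91 55 a8 ba b8 7e 9d 67
  t2: 91 91 a8 55 b8 a8 9d ba

RES = [ 0x91  0x91  0xa8  0x55  0xb8  0xa8  0x9d  0xba ]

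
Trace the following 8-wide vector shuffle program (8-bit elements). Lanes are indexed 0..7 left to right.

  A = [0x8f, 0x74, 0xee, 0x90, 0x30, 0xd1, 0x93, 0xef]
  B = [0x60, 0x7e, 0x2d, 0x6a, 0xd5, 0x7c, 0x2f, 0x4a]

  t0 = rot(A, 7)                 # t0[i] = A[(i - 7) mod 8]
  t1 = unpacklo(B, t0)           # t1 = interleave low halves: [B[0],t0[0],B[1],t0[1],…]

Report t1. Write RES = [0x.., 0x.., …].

  t0: 74 ee 90 30 d1 93 ef 8f
  t1: 60 74 7e ee 2d 90 6a 30

RES = [ 0x60  0x74  0x7e  0xee  0x2d  0x90  0x6a  0x30 ]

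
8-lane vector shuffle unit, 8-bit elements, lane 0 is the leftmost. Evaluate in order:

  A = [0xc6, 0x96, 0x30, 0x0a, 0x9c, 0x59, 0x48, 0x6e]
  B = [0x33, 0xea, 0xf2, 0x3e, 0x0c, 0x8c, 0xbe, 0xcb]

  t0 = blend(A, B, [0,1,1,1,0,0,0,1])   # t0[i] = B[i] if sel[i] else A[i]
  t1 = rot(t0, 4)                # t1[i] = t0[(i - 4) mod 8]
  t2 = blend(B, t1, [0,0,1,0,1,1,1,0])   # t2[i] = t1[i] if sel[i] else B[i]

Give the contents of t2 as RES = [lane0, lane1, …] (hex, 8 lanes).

RES = [0x33, 0xea, 0x48, 0x3e, 0xc6, 0xea, 0xf2, 0xcb]

→ t0 |c6|ea|f2|3e|9c|59|48|cb|
→ t1 |9c|59|48|cb|c6|ea|f2|3e|
→ t2 |33|ea|48|3e|c6|ea|f2|cb|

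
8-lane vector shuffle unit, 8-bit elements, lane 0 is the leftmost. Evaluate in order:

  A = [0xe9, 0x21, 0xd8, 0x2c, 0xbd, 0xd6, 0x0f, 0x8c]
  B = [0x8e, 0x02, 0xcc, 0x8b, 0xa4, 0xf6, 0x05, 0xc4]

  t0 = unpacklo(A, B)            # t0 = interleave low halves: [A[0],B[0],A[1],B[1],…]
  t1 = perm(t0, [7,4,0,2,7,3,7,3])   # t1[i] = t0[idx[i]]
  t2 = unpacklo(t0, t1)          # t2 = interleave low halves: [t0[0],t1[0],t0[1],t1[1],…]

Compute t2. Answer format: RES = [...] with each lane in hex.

t0 = [0xe9, 0x8e, 0x21, 0x02, 0xd8, 0xcc, 0x2c, 0x8b]
t1 = [0x8b, 0xd8, 0xe9, 0x21, 0x8b, 0x02, 0x8b, 0x02]
t2 = [0xe9, 0x8b, 0x8e, 0xd8, 0x21, 0xe9, 0x02, 0x21]

RES = [0xe9, 0x8b, 0x8e, 0xd8, 0x21, 0xe9, 0x02, 0x21]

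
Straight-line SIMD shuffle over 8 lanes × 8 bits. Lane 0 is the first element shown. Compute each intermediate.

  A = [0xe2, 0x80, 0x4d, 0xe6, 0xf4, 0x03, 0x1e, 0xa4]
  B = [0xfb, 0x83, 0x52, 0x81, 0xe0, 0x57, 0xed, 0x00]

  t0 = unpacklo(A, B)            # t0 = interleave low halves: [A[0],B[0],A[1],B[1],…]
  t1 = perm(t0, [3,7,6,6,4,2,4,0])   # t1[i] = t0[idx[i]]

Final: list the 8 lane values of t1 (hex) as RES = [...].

RES = [0x83, 0x81, 0xe6, 0xe6, 0x4d, 0x80, 0x4d, 0xe2]

  t0: e2 fb 80 83 4d 52 e6 81
  t1: 83 81 e6 e6 4d 80 4d e2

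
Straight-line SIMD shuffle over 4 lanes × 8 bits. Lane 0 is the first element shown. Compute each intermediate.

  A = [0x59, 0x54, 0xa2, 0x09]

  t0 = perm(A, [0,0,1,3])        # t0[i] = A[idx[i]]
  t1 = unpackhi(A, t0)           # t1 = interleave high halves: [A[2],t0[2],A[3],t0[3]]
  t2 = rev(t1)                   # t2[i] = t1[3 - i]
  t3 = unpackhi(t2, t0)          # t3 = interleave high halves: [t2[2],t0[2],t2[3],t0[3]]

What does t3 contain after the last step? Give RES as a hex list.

RES = [ 0x54  0x54  0xa2  0x09 ]

t0 = [0x59, 0x59, 0x54, 0x09]
t1 = [0xa2, 0x54, 0x09, 0x09]
t2 = [0x09, 0x09, 0x54, 0xa2]
t3 = [0x54, 0x54, 0xa2, 0x09]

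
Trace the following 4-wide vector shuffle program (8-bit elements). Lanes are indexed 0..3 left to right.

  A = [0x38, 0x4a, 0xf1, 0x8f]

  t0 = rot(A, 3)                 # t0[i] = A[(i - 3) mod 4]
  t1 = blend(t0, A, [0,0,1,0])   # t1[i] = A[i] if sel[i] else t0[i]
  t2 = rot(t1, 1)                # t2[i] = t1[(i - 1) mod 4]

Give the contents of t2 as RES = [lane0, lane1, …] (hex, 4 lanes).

t0 = [0x4a, 0xf1, 0x8f, 0x38]
t1 = [0x4a, 0xf1, 0xf1, 0x38]
t2 = [0x38, 0x4a, 0xf1, 0xf1]

RES = [0x38, 0x4a, 0xf1, 0xf1]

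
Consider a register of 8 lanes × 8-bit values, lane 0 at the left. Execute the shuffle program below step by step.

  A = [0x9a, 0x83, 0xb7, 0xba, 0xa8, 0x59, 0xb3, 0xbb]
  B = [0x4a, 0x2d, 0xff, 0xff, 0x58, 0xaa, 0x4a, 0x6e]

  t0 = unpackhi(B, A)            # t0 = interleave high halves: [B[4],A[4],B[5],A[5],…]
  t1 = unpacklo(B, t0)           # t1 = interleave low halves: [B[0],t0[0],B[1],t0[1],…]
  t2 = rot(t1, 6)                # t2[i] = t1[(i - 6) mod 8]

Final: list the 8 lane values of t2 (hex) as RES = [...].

RES = [ 0x2d  0xa8  0xff  0xaa  0xff  0x59  0x4a  0x58 ]

  t0: 58 a8 aa 59 4a b3 6e bb
  t1: 4a 58 2d a8 ff aa ff 59
  t2: 2d a8 ff aa ff 59 4a 58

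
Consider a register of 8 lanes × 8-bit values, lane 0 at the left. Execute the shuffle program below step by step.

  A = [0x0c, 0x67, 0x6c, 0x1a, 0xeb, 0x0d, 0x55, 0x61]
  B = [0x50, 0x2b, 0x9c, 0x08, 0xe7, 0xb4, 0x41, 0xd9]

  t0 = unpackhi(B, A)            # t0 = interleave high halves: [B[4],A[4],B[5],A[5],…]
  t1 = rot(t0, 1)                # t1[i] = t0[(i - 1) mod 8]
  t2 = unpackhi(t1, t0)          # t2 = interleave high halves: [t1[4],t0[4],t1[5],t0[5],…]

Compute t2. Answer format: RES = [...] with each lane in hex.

  t0: e7 eb b4 0d 41 55 d9 61
  t1: 61 e7 eb b4 0d 41 55 d9
  t2: 0d 41 41 55 55 d9 d9 61

RES = [0x0d, 0x41, 0x41, 0x55, 0x55, 0xd9, 0xd9, 0x61]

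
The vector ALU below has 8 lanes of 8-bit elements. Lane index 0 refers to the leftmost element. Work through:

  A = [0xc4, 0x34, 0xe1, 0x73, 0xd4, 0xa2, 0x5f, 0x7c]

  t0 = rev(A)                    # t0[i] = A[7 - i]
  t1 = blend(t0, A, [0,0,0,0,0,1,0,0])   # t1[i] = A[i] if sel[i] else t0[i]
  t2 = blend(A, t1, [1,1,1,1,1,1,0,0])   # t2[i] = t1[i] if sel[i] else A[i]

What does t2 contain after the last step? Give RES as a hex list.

  t0: 7c 5f a2 d4 73 e1 34 c4
  t1: 7c 5f a2 d4 73 a2 34 c4
  t2: 7c 5f a2 d4 73 a2 5f 7c

RES = [ 0x7c  0x5f  0xa2  0xd4  0x73  0xa2  0x5f  0x7c ]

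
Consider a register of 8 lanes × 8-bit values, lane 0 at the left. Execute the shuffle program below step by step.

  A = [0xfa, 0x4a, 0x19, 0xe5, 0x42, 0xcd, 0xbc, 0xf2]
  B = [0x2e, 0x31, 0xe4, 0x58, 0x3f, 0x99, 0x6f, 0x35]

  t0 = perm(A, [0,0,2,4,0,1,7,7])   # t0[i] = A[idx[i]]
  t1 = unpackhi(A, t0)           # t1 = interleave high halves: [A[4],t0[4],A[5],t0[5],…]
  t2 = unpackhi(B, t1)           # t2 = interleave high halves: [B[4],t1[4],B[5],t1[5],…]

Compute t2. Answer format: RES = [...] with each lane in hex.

RES = [ 0x3f  0xbc  0x99  0xf2  0x6f  0xf2  0x35  0xf2 ]

  t0: fa fa 19 42 fa 4a f2 f2
  t1: 42 fa cd 4a bc f2 f2 f2
  t2: 3f bc 99 f2 6f f2 35 f2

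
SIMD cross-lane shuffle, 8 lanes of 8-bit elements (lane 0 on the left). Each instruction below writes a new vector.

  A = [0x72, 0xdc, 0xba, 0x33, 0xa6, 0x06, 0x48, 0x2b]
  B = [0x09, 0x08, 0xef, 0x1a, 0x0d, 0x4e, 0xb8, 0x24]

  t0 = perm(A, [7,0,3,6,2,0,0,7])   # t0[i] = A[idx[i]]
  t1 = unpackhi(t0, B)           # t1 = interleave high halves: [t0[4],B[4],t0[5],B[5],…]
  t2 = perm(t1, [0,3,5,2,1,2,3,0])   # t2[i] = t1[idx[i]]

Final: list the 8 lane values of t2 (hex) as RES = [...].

RES = [0xba, 0x4e, 0xb8, 0x72, 0x0d, 0x72, 0x4e, 0xba]

t0 = [0x2b, 0x72, 0x33, 0x48, 0xba, 0x72, 0x72, 0x2b]
t1 = [0xba, 0x0d, 0x72, 0x4e, 0x72, 0xb8, 0x2b, 0x24]
t2 = [0xba, 0x4e, 0xb8, 0x72, 0x0d, 0x72, 0x4e, 0xba]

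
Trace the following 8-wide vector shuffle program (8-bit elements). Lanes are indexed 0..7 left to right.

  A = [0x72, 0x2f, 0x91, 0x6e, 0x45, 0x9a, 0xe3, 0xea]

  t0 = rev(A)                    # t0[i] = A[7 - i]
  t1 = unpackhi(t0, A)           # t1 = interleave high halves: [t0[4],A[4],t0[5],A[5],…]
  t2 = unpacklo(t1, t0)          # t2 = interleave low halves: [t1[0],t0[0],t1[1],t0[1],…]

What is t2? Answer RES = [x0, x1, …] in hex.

→ t0 |ea|e3|9a|45|6e|91|2f|72|
→ t1 |6e|45|91|9a|2f|e3|72|ea|
→ t2 |6e|ea|45|e3|91|9a|9a|45|

RES = [ 0x6e  0xea  0x45  0xe3  0x91  0x9a  0x9a  0x45 ]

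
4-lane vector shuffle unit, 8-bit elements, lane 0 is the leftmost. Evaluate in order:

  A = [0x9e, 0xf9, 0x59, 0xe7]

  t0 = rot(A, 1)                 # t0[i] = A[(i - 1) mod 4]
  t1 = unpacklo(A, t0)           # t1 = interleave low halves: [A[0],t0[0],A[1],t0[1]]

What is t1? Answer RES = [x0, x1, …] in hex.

→ t0 |e7|9e|f9|59|
→ t1 |9e|e7|f9|9e|

RES = [0x9e, 0xe7, 0xf9, 0x9e]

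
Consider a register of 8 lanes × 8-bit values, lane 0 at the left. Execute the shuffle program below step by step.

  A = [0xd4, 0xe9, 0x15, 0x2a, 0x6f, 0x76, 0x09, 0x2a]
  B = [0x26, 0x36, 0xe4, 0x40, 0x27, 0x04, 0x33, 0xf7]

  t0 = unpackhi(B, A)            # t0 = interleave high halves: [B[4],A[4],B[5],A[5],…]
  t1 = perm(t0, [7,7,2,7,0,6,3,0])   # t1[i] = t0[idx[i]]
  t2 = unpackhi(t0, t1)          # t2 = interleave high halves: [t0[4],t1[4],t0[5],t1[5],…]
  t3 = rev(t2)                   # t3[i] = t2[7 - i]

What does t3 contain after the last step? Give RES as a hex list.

RES = [0x27, 0x2a, 0x76, 0xf7, 0xf7, 0x09, 0x27, 0x33]

t0 = [0x27, 0x6f, 0x04, 0x76, 0x33, 0x09, 0xf7, 0x2a]
t1 = [0x2a, 0x2a, 0x04, 0x2a, 0x27, 0xf7, 0x76, 0x27]
t2 = [0x33, 0x27, 0x09, 0xf7, 0xf7, 0x76, 0x2a, 0x27]
t3 = [0x27, 0x2a, 0x76, 0xf7, 0xf7, 0x09, 0x27, 0x33]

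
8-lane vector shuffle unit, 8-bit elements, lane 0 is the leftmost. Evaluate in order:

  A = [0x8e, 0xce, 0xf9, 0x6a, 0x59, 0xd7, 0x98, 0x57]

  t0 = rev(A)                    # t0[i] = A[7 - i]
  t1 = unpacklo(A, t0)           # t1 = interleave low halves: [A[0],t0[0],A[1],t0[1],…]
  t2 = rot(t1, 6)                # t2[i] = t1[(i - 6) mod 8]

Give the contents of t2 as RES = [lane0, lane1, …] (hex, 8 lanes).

RES = [0xce, 0x98, 0xf9, 0xd7, 0x6a, 0x59, 0x8e, 0x57]

  t0: 57 98 d7 59 6a f9 ce 8e
  t1: 8e 57 ce 98 f9 d7 6a 59
  t2: ce 98 f9 d7 6a 59 8e 57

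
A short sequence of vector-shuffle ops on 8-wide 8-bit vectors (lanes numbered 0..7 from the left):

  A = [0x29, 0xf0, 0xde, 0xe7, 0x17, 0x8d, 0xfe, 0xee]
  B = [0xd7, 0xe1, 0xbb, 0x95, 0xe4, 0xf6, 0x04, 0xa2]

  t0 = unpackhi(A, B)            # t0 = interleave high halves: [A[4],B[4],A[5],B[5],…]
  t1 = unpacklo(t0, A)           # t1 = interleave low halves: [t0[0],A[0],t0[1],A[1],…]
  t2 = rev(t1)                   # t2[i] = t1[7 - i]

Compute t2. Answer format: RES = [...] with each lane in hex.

t0 = [0x17, 0xe4, 0x8d, 0xf6, 0xfe, 0x04, 0xee, 0xa2]
t1 = [0x17, 0x29, 0xe4, 0xf0, 0x8d, 0xde, 0xf6, 0xe7]
t2 = [0xe7, 0xf6, 0xde, 0x8d, 0xf0, 0xe4, 0x29, 0x17]

RES = [0xe7, 0xf6, 0xde, 0x8d, 0xf0, 0xe4, 0x29, 0x17]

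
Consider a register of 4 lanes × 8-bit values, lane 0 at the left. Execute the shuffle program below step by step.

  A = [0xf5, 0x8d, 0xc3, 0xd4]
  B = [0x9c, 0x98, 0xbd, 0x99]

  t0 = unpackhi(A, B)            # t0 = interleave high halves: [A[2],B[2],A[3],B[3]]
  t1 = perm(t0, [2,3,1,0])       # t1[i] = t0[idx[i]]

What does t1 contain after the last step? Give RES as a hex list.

t0 = [0xc3, 0xbd, 0xd4, 0x99]
t1 = [0xd4, 0x99, 0xbd, 0xc3]

RES = [0xd4, 0x99, 0xbd, 0xc3]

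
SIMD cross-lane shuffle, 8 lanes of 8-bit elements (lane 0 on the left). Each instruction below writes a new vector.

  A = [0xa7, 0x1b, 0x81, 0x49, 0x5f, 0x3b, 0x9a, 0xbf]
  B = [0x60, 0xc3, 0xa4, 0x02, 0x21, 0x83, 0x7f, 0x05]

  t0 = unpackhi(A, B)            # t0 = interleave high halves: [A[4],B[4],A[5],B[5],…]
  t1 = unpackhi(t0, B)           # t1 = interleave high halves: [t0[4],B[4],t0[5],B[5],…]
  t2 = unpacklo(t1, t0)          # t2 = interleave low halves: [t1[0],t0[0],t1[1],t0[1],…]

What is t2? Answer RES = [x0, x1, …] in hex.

RES = [ 0x9a  0x5f  0x21  0x21  0x7f  0x3b  0x83  0x83 ]

t0 = [0x5f, 0x21, 0x3b, 0x83, 0x9a, 0x7f, 0xbf, 0x05]
t1 = [0x9a, 0x21, 0x7f, 0x83, 0xbf, 0x7f, 0x05, 0x05]
t2 = [0x9a, 0x5f, 0x21, 0x21, 0x7f, 0x3b, 0x83, 0x83]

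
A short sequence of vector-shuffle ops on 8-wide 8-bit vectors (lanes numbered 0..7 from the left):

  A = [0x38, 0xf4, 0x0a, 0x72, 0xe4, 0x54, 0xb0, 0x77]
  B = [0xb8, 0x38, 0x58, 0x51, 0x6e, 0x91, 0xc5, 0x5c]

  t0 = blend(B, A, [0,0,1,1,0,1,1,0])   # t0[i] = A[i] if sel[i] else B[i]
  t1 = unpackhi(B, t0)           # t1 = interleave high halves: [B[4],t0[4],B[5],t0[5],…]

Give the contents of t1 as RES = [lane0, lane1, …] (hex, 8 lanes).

t0 = [0xb8, 0x38, 0x0a, 0x72, 0x6e, 0x54, 0xb0, 0x5c]
t1 = [0x6e, 0x6e, 0x91, 0x54, 0xc5, 0xb0, 0x5c, 0x5c]

RES = [0x6e, 0x6e, 0x91, 0x54, 0xc5, 0xb0, 0x5c, 0x5c]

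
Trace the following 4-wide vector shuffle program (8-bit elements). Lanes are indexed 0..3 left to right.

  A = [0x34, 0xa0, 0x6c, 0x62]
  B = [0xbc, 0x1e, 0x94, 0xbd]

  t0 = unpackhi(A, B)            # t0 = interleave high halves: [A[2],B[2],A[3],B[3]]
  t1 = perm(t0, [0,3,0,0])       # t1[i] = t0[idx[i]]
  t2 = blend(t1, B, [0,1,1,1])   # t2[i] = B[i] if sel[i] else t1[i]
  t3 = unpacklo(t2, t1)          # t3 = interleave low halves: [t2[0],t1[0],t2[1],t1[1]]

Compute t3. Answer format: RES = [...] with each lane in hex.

t0 = [0x6c, 0x94, 0x62, 0xbd]
t1 = [0x6c, 0xbd, 0x6c, 0x6c]
t2 = [0x6c, 0x1e, 0x94, 0xbd]
t3 = [0x6c, 0x6c, 0x1e, 0xbd]

RES = [ 0x6c  0x6c  0x1e  0xbd ]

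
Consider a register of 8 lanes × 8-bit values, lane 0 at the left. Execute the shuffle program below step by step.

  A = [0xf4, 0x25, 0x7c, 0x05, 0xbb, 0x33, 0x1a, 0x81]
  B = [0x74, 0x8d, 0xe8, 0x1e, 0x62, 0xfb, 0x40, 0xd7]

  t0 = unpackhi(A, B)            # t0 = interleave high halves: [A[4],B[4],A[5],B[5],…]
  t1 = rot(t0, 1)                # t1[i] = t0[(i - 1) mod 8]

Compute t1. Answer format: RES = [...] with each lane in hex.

t0 = [0xbb, 0x62, 0x33, 0xfb, 0x1a, 0x40, 0x81, 0xd7]
t1 = [0xd7, 0xbb, 0x62, 0x33, 0xfb, 0x1a, 0x40, 0x81]

RES = [ 0xd7  0xbb  0x62  0x33  0xfb  0x1a  0x40  0x81 ]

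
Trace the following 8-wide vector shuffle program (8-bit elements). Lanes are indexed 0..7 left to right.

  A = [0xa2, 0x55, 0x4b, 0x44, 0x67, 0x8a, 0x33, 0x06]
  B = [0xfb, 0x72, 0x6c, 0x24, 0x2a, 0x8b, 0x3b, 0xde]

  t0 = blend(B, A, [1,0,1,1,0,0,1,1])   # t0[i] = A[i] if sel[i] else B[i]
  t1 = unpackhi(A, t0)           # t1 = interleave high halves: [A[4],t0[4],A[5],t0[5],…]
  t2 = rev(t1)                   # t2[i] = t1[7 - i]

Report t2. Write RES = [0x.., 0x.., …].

RES = [0x06, 0x06, 0x33, 0x33, 0x8b, 0x8a, 0x2a, 0x67]

→ t0 |a2|72|4b|44|2a|8b|33|06|
→ t1 |67|2a|8a|8b|33|33|06|06|
→ t2 |06|06|33|33|8b|8a|2a|67|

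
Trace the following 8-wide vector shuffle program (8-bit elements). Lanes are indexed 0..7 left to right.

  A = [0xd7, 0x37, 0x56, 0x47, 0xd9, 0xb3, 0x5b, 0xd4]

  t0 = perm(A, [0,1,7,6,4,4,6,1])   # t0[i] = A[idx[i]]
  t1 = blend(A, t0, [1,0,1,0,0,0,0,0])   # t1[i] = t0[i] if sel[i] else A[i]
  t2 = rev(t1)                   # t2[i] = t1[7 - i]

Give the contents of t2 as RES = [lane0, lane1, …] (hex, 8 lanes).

  t0: d7 37 d4 5b d9 d9 5b 37
  t1: d7 37 d4 47 d9 b3 5b d4
  t2: d4 5b b3 d9 47 d4 37 d7

RES = [0xd4, 0x5b, 0xb3, 0xd9, 0x47, 0xd4, 0x37, 0xd7]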